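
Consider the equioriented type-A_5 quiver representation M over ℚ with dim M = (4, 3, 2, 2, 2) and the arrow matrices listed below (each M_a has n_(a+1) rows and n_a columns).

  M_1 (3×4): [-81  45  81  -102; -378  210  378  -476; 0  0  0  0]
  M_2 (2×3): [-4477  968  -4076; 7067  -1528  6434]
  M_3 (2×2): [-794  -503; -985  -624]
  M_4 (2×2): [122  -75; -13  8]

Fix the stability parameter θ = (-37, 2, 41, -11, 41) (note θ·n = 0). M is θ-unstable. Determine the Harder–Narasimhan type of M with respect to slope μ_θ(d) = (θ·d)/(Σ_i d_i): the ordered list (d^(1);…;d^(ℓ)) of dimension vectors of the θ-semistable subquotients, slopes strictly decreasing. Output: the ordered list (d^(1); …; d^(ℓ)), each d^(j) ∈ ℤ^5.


Via rank(M_{q-1}∘⋯∘M_p): M ≅ I[1,1]^3, I[1,5], I[2,2], I[2,5].
μ_θ-semistable layers: μ^(1)=41; μ^(2)=15; μ^(3)=2; μ^(4)=-37

((0, 0, 0, 0, 2); (0, 0, 2, 2, 0); (0, 3, 0, 0, 0); (4, 0, 0, 0, 0))


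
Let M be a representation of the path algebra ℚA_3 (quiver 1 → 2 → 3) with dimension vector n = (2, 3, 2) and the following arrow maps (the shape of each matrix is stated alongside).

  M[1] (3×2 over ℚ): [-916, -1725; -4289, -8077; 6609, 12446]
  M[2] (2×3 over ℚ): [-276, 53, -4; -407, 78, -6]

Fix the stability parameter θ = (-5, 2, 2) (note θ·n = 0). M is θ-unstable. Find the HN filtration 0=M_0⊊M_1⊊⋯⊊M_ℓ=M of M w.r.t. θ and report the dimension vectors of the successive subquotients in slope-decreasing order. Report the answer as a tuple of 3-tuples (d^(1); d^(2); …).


Barcode: M ≅ I[1,3]^2, I[2,2]. HN layers by μ_θ (2 steps, strictly decreasing):
  μ^(1)=2; μ^(2)=-5

((0, 3, 2); (2, 0, 0))


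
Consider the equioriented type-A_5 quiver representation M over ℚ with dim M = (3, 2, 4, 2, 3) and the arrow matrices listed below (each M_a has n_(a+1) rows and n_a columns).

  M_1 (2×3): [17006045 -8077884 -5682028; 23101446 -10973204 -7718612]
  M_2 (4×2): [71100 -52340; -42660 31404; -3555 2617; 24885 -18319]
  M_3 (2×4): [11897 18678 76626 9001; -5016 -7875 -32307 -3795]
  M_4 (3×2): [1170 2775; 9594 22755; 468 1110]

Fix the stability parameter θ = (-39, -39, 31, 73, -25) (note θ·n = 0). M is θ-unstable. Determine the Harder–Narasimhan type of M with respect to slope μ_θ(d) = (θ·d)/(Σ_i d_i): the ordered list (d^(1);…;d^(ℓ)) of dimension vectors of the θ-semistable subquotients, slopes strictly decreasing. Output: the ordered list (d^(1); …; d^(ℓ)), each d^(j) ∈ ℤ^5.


Interval decomposition of M: I[1,1], I[1,2], I[1,4], I[3,3]^2, I[3,5], I[5,5]^2.
HN type (ℓ=5): μ^(1)=73; μ^(2)=31; μ^(3)=79/3; μ^(4)=-25; μ^(5)=-39

((0, 0, 0, 1, 0); (0, 0, 3, 0, 0); (0, 0, 1, 1, 1); (0, 0, 0, 0, 2); (3, 2, 0, 0, 0))


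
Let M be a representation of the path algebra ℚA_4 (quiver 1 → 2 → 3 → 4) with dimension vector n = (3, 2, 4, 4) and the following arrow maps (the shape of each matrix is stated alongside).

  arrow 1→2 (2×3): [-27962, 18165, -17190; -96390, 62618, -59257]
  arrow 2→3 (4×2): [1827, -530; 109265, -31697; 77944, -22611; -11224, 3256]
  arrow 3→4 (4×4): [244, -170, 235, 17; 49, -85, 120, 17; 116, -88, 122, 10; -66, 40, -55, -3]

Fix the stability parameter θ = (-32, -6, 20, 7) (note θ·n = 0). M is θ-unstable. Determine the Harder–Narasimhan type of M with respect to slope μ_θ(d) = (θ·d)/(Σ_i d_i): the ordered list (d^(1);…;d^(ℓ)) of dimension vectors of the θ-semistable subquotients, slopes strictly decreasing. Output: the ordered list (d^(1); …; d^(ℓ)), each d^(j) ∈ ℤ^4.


Interval decomposition of M: I[1,1], I[1,3], I[1,4], I[3,3], I[3,4], I[4,4]^2.
HN type (ℓ=5): μ^(1)=20; μ^(2)=27/2; μ^(3)=7; μ^(4)=-6; μ^(5)=-32

((0, 0, 2, 0); (0, 0, 2, 2); (0, 0, 0, 2); (0, 2, 0, 0); (3, 0, 0, 0))


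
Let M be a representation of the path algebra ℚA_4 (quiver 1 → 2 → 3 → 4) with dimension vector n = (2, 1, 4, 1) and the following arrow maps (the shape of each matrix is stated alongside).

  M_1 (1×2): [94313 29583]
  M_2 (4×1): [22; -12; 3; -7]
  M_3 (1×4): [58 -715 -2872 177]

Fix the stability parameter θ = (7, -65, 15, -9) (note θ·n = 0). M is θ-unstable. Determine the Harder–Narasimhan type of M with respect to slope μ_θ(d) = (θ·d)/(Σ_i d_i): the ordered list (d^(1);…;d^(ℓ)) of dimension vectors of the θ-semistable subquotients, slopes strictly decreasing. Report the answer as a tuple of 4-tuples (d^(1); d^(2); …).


Via rank(M_{q-1}∘⋯∘M_p): M ≅ I[1,1], I[1,4], I[3,3]^3.
μ_θ-semistable layers: μ^(1)=15; μ^(2)=7; μ^(3)=3; μ^(4)=-29

((0, 0, 3, 0); (1, 0, 0, 0); (0, 0, 1, 1); (1, 1, 0, 0))


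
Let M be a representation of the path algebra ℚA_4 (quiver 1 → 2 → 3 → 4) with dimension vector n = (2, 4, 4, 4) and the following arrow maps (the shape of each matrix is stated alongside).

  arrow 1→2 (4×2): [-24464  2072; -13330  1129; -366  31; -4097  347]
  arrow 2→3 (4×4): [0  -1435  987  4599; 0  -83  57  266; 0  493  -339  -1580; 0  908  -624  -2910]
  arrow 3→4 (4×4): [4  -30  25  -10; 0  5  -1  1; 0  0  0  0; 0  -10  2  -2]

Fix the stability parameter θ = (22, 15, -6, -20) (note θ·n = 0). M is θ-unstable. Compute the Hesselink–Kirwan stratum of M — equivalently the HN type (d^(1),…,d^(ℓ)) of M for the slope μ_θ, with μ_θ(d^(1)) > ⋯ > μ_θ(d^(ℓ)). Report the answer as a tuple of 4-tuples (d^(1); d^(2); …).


Via rank(M_{q-1}∘⋯∘M_p): M ≅ I[1,2], I[1,3], I[2,2], I[2,4], I[3,3], I[3,4], I[4,4]^2.
μ_θ-semistable layers: μ^(1)=37/2; μ^(2)=15; μ^(3)=31/3; μ^(4)=-11/3; μ^(5)=-6; μ^(6)=-13; μ^(7)=-20

((1, 1, 0, 0); (0, 1, 0, 0); (1, 1, 1, 0); (0, 1, 1, 1); (0, 0, 1, 0); (0, 0, 1, 1); (0, 0, 0, 2))


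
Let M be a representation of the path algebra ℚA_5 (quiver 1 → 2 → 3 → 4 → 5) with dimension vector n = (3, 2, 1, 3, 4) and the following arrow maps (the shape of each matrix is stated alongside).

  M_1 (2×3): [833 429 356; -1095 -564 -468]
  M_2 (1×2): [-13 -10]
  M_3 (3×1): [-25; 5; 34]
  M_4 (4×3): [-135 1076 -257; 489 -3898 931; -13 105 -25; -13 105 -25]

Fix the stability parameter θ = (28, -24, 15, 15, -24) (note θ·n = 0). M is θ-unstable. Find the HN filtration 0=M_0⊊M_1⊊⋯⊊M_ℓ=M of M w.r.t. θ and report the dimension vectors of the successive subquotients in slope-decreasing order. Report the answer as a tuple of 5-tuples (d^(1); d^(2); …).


Via rank(M_{q-1}∘⋯∘M_p): M ≅ I[1,1], I[1,2], I[1,5], I[4,4], I[4,5], I[5,5]^2.
μ_θ-semistable layers: μ^(1)=28; μ^(2)=15; μ^(3)=2; μ^(4)=-9/2; μ^(5)=-24

((1, 0, 0, 0, 0); (0, 0, 0, 1, 0); (2, 2, 1, 1, 1); (0, 0, 0, 1, 1); (0, 0, 0, 0, 2))


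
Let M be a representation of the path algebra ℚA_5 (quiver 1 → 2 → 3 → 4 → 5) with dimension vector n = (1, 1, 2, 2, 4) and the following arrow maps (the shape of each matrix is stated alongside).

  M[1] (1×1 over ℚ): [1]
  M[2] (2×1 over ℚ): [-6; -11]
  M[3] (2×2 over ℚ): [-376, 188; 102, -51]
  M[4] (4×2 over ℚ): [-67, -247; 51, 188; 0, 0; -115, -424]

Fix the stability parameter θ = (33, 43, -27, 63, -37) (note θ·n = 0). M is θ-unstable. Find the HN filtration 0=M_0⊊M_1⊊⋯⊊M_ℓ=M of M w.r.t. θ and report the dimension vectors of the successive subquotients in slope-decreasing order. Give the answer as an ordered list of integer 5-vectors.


Barcode: M ≅ I[1,5], I[3,3], I[4,5], I[5,5]^2. HN layers by μ_θ (4 steps, strictly decreasing):
  μ^(1)=15; μ^(2)=13; μ^(3)=-27; μ^(4)=-37

((1, 1, 1, 1, 1); (0, 0, 0, 1, 1); (0, 0, 1, 0, 0); (0, 0, 0, 0, 2))


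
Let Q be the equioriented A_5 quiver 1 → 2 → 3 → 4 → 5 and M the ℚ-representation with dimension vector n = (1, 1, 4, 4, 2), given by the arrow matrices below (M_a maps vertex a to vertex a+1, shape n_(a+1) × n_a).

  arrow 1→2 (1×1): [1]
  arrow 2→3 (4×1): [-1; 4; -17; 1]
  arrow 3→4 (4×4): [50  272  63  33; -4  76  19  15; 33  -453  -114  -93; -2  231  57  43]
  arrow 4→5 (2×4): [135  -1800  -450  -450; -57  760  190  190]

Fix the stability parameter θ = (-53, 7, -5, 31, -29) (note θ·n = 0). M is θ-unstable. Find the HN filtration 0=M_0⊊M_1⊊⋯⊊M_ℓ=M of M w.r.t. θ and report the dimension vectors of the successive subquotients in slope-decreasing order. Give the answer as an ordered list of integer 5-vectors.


Barcode: M ≅ I[1,3], I[3,4]^2, I[3,5], I[4,4], I[5,5]. HN layers by μ_θ (5 steps, strictly decreasing):
  μ^(1)=31; μ^(2)=1; μ^(3)=-5; μ^(4)=-29; μ^(5)=-53

((0, 0, 0, 3, 0); (0, 1, 1, 1, 1); (0, 0, 3, 0, 0); (0, 0, 0, 0, 1); (1, 0, 0, 0, 0))


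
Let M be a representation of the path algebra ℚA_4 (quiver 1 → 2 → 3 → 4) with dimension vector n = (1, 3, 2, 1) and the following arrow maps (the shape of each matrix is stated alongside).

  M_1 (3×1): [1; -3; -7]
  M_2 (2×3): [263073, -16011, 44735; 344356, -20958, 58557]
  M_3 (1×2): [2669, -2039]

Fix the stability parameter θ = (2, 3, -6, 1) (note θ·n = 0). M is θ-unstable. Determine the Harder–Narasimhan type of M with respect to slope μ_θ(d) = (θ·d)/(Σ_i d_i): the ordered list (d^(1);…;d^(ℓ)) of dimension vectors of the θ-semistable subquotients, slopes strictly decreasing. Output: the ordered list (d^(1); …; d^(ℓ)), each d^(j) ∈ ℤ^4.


Barcode: M ≅ I[1,3], I[2,2], I[2,4]. HN layers by μ_θ (4 steps, strictly decreasing):
  μ^(1)=3; μ^(2)=1; μ^(3)=-1/3; μ^(4)=-3/2

((0, 1, 0, 0); (0, 0, 0, 1); (1, 1, 1, 0); (0, 1, 1, 0))


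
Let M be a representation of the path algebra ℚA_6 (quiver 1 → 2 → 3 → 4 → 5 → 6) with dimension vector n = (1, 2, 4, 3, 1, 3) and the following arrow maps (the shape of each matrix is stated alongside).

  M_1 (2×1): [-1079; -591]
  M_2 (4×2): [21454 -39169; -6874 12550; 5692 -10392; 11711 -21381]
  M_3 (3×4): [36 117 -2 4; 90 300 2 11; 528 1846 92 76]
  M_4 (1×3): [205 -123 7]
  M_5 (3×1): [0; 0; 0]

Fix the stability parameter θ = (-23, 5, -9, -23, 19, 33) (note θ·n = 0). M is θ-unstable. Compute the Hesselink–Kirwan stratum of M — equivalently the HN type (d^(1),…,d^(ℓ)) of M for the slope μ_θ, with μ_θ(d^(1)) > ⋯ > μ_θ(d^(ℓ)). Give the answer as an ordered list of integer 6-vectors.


Via rank(M_{q-1}∘⋯∘M_p): M ≅ I[1,3], I[2,5], I[3,3], I[3,4], I[4,4], I[6,6]^3.
μ_θ-semistable layers: μ^(1)=33; μ^(2)=19; μ^(3)=-2; μ^(4)=-9; μ^(5)=-16; μ^(6)=-23

((0, 0, 0, 0, 0, 3); (0, 0, 0, 0, 1, 0); (0, 1, 1, 0, 0, 0); (0, 1, 2, 1, 0, 0); (0, 0, 1, 1, 0, 0); (1, 0, 0, 1, 0, 0))


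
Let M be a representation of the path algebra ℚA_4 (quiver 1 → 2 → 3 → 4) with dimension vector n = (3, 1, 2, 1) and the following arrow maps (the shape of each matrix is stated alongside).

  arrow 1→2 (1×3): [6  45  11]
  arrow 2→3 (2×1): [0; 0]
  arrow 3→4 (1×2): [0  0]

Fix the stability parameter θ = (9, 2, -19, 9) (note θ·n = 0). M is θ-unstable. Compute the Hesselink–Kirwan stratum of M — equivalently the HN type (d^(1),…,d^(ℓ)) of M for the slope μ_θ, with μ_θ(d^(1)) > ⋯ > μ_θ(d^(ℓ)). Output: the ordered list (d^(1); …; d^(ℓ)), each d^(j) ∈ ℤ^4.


Barcode: M ≅ I[1,1]^2, I[1,2], I[3,3]^2, I[4,4]. HN layers by μ_θ (3 steps, strictly decreasing):
  μ^(1)=9; μ^(2)=11/2; μ^(3)=-19

((2, 0, 0, 1); (1, 1, 0, 0); (0, 0, 2, 0))


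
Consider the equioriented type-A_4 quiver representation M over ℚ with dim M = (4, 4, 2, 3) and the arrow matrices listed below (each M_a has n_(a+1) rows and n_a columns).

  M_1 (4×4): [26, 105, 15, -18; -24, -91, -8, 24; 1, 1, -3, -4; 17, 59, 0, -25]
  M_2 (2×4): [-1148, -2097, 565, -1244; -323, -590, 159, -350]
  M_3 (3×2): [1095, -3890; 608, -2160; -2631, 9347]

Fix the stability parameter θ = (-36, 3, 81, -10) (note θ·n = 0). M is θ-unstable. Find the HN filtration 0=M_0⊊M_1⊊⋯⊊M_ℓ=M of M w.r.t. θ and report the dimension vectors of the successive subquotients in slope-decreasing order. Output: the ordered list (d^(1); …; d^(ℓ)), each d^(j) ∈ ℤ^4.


Barcode: M ≅ I[1,2]^2, I[1,4]^2, I[4,4]. HN layers by μ_θ (4 steps, strictly decreasing):
  μ^(1)=71/2; μ^(2)=3; μ^(3)=-10; μ^(4)=-36

((0, 0, 2, 2); (0, 4, 0, 0); (0, 0, 0, 1); (4, 0, 0, 0))


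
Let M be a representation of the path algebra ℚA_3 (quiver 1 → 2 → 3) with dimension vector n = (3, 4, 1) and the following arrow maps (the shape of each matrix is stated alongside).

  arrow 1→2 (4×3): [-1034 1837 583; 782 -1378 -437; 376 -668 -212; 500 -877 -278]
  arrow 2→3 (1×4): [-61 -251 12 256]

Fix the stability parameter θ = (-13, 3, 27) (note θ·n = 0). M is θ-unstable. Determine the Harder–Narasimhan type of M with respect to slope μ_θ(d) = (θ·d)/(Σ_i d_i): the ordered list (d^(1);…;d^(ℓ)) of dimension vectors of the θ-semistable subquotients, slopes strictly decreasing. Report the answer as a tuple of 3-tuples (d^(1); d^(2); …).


Via rank(M_{q-1}∘⋯∘M_p): M ≅ I[1,1], I[1,2], I[1,3], I[2,2]^2.
μ_θ-semistable layers: μ^(1)=27; μ^(2)=3; μ^(3)=-13

((0, 0, 1); (0, 4, 0); (3, 0, 0))


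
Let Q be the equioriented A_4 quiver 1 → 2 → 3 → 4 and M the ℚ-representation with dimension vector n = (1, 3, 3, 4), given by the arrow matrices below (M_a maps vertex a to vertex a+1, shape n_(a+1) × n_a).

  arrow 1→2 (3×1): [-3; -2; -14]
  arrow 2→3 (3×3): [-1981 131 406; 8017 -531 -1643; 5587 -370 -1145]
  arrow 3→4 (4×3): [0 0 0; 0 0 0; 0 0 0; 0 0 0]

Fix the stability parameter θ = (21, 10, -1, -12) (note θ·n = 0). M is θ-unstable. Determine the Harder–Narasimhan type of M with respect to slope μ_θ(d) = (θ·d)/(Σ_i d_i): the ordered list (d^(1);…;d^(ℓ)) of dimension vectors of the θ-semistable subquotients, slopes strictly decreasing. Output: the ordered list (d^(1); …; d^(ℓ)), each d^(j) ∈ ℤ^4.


Interval decomposition of M: I[1,3], I[2,3]^2, I[4,4]^4.
HN type (ℓ=3): μ^(1)=10; μ^(2)=9/2; μ^(3)=-12

((1, 1, 1, 0); (0, 2, 2, 0); (0, 0, 0, 4))


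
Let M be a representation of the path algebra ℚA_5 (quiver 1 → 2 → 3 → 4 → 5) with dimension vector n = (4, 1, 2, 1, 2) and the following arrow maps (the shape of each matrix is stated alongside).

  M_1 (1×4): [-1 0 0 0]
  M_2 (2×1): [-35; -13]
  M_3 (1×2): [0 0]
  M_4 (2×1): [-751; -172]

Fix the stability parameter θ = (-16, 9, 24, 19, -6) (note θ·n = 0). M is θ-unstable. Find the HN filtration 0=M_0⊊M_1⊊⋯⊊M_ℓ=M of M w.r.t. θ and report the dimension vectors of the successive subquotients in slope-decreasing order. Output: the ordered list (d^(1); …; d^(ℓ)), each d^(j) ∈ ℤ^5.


Via rank(M_{q-1}∘⋯∘M_p): M ≅ I[1,1]^3, I[1,3], I[3,3], I[4,5], I[5,5].
μ_θ-semistable layers: μ^(1)=24; μ^(2)=9; μ^(3)=13/2; μ^(4)=-6; μ^(5)=-16

((0, 0, 2, 0, 0); (0, 1, 0, 0, 0); (0, 0, 0, 1, 1); (0, 0, 0, 0, 1); (4, 0, 0, 0, 0))


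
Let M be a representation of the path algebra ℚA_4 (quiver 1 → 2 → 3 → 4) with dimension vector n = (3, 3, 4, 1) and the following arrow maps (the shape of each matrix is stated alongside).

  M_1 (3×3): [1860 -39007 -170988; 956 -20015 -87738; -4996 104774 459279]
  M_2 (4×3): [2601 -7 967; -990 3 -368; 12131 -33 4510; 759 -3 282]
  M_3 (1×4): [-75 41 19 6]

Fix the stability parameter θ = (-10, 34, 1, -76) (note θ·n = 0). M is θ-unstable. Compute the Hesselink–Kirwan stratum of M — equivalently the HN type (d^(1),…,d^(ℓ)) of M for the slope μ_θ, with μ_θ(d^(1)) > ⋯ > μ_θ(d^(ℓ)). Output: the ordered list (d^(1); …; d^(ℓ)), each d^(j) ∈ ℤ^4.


Interval decomposition of M: I[1,1], I[1,3], I[1,4], I[2,3], I[3,3].
HN type (ℓ=4): μ^(1)=35/2; μ^(2)=1; μ^(3)=-10; μ^(4)=-51/4

((0, 2, 2, 0); (0, 0, 1, 0); (2, 0, 0, 0); (1, 1, 1, 1))


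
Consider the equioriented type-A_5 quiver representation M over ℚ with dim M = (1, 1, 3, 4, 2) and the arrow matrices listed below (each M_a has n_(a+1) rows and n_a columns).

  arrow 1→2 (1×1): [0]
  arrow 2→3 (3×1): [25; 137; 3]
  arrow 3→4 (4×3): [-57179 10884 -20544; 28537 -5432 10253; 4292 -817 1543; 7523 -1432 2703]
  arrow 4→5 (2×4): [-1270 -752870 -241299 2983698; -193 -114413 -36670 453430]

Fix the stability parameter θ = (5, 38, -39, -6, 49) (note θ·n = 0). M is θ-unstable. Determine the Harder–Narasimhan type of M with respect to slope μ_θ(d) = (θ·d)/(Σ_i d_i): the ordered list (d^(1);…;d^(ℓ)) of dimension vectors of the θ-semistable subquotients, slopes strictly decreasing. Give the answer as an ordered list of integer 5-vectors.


Interval decomposition of M: I[1,1], I[2,5], I[3,4], I[3,5], I[4,4].
HN type (ℓ=5): μ^(1)=49; μ^(2)=5; μ^(3)=-7/3; μ^(4)=-6; μ^(5)=-39

((0, 0, 0, 0, 2); (1, 0, 0, 0, 0); (0, 1, 1, 1, 0); (0, 0, 0, 3, 0); (0, 0, 2, 0, 0))


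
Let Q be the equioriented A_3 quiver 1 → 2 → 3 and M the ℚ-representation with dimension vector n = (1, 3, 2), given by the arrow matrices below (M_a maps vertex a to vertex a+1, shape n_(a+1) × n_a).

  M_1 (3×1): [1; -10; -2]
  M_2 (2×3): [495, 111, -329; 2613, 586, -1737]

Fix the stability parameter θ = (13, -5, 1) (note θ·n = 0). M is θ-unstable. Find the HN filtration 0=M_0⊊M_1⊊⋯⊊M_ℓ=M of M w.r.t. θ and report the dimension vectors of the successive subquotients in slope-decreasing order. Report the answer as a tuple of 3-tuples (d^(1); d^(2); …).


Via rank(M_{q-1}∘⋯∘M_p): M ≅ I[1,3], I[2,2], I[2,3].
μ_θ-semistable layers: μ^(1)=3; μ^(2)=1; μ^(3)=-5

((1, 1, 1); (0, 0, 1); (0, 2, 0))


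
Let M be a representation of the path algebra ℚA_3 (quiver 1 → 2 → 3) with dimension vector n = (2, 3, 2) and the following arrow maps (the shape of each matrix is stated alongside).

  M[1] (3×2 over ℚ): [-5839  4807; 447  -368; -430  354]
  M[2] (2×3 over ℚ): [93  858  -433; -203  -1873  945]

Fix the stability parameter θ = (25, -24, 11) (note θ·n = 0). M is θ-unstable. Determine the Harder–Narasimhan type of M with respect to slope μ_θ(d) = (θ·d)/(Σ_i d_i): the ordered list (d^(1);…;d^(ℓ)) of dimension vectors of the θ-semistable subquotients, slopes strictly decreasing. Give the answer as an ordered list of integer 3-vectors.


Via rank(M_{q-1}∘⋯∘M_p): M ≅ I[1,3]^2, I[2,2].
μ_θ-semistable layers: μ^(1)=11; μ^(2)=1/2; μ^(3)=-24

((0, 0, 2); (2, 2, 0); (0, 1, 0))


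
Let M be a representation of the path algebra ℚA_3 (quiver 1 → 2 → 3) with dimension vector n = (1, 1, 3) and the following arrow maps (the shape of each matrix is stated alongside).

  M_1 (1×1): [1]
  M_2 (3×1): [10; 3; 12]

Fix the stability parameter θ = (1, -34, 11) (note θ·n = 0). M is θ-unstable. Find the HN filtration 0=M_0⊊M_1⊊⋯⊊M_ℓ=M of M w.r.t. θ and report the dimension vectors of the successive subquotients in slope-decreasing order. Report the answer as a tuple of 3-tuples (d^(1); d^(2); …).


Barcode: M ≅ I[1,3], I[3,3]^2. HN layers by μ_θ (2 steps, strictly decreasing):
  μ^(1)=11; μ^(2)=-33/2

((0, 0, 3); (1, 1, 0))


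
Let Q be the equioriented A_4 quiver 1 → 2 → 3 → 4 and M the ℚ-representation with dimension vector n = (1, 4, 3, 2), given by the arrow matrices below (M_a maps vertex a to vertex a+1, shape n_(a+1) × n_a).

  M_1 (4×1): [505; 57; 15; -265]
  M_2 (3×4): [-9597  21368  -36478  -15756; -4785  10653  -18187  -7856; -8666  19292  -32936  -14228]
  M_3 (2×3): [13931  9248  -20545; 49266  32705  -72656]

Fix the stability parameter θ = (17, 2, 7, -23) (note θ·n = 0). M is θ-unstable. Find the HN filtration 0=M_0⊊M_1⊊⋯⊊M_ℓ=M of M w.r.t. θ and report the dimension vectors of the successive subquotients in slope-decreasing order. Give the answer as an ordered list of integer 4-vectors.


Barcode: M ≅ I[1,4], I[2,2], I[2,3], I[2,4]. HN layers by μ_θ (4 steps, strictly decreasing):
  μ^(1)=7; μ^(2)=2; μ^(3)=3/4; μ^(4)=-14/3

((0, 0, 1, 0); (0, 2, 0, 0); (1, 1, 1, 1); (0, 1, 1, 1))


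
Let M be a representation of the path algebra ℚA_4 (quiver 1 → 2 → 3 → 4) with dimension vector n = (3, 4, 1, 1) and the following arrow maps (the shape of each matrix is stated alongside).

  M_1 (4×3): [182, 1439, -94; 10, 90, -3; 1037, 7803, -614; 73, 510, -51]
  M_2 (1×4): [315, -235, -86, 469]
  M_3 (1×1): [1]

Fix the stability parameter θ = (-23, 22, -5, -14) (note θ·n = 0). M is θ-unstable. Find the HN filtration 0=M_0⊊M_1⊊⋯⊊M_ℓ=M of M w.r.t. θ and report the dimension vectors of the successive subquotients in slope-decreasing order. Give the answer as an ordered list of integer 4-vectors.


Interval decomposition of M: I[1,2]^2, I[1,4], I[2,2].
HN type (ℓ=3): μ^(1)=22; μ^(2)=1; μ^(3)=-23

((0, 3, 0, 0); (0, 1, 1, 1); (3, 0, 0, 0))


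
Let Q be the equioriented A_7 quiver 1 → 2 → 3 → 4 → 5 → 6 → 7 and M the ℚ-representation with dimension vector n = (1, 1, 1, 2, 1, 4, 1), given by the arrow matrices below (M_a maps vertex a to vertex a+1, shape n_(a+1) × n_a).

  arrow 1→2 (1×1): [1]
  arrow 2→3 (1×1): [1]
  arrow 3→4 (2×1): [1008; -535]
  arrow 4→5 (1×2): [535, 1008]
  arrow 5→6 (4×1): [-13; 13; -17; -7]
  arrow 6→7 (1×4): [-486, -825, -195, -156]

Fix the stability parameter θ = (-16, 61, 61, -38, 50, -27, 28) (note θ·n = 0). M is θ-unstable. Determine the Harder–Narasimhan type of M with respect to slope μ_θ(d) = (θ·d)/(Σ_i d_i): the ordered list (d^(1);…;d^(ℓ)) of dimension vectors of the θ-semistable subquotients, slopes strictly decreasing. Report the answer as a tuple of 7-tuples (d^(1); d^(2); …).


Interval decomposition of M: I[1,4], I[4,6], I[6,6]^2, I[6,7].
HN type (ℓ=5): μ^(1)=28; μ^(2)=23/2; μ^(3)=-16; μ^(4)=-27; μ^(5)=-38

((0, 1, 1, 1, 0, 0, 1); (0, 0, 0, 0, 1, 1, 0); (1, 0, 0, 0, 0, 0, 0); (0, 0, 0, 0, 0, 3, 0); (0, 0, 0, 1, 0, 0, 0))


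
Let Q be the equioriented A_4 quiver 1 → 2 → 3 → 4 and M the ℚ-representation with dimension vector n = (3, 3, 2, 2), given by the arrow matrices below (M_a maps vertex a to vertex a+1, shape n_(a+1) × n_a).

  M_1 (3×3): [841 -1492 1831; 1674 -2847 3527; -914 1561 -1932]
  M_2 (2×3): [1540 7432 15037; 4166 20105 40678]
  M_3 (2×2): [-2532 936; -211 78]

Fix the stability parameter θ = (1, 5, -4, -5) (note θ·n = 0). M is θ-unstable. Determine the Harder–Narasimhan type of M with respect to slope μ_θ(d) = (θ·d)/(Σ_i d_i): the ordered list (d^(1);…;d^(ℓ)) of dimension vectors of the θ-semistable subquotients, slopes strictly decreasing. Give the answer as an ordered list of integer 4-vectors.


Interval decomposition of M: I[1,2], I[1,3], I[1,4], I[4,4].
HN type (ℓ=5): μ^(1)=5; μ^(2)=1; μ^(3)=2/3; μ^(4)=-3/4; μ^(5)=-5

((0, 1, 0, 0); (1, 0, 0, 0); (1, 1, 1, 0); (1, 1, 1, 1); (0, 0, 0, 1))


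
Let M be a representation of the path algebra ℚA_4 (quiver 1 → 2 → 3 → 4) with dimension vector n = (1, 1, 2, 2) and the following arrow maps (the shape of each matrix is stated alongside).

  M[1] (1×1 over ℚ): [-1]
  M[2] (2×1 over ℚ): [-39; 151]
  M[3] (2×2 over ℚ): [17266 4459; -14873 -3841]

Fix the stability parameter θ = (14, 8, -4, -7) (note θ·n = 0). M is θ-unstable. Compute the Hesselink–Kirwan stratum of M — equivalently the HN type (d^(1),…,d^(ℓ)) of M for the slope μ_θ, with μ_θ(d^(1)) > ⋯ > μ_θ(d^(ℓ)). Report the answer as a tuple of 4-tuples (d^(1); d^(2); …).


Interval decomposition of M: I[1,4], I[3,4].
HN type (ℓ=2): μ^(1)=11/4; μ^(2)=-11/2

((1, 1, 1, 1); (0, 0, 1, 1))


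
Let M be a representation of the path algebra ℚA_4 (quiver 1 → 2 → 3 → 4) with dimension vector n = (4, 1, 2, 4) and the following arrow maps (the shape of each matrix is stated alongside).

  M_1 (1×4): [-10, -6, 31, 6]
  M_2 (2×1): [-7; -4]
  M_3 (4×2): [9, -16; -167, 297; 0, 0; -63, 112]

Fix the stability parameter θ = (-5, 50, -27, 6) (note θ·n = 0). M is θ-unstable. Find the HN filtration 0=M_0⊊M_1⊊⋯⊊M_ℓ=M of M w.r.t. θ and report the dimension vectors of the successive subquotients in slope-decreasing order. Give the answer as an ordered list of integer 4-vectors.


Barcode: M ≅ I[1,1]^3, I[1,4], I[3,4], I[4,4]^2. HN layers by μ_θ (4 steps, strictly decreasing):
  μ^(1)=29/3; μ^(2)=6; μ^(3)=-5; μ^(4)=-27

((0, 1, 1, 1); (0, 0, 0, 3); (4, 0, 0, 0); (0, 0, 1, 0))


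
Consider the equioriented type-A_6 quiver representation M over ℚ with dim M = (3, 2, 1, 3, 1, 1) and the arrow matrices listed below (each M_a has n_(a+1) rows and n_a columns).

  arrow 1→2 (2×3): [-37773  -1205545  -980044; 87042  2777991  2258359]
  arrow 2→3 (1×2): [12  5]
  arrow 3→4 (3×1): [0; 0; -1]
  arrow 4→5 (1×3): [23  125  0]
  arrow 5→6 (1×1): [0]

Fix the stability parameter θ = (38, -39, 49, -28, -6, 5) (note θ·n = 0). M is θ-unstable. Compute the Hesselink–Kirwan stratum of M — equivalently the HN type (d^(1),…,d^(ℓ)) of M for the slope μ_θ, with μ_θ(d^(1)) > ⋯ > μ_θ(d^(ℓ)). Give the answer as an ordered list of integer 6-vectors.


Barcode: M ≅ I[1,1], I[1,2], I[1,4], I[4,4], I[4,5], I[6,6]. HN layers by μ_θ (6 steps, strictly decreasing):
  μ^(1)=38; μ^(2)=21/2; μ^(3)=5; μ^(4)=-1/2; μ^(5)=-6; μ^(6)=-28

((1, 0, 0, 0, 0, 0); (0, 0, 1, 1, 0, 0); (0, 0, 0, 0, 0, 1); (2, 2, 0, 0, 0, 0); (0, 0, 0, 0, 1, 0); (0, 0, 0, 2, 0, 0))


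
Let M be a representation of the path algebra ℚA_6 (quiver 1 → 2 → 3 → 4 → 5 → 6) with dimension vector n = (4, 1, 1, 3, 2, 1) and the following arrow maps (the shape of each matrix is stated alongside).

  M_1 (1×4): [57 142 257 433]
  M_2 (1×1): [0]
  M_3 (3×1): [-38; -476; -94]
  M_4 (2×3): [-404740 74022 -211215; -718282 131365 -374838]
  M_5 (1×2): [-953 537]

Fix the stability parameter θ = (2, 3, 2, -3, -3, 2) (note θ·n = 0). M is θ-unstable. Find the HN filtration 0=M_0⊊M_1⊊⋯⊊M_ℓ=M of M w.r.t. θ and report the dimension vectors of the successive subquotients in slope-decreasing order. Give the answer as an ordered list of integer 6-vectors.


Interval decomposition of M: I[1,1]^3, I[1,2], I[3,6], I[4,4], I[4,5].
HN type (ℓ=4): μ^(1)=3; μ^(2)=2; μ^(3)=-4/3; μ^(4)=-3

((0, 1, 0, 0, 0, 0); (4, 0, 0, 0, 0, 1); (0, 0, 1, 1, 1, 0); (0, 0, 0, 2, 1, 0))


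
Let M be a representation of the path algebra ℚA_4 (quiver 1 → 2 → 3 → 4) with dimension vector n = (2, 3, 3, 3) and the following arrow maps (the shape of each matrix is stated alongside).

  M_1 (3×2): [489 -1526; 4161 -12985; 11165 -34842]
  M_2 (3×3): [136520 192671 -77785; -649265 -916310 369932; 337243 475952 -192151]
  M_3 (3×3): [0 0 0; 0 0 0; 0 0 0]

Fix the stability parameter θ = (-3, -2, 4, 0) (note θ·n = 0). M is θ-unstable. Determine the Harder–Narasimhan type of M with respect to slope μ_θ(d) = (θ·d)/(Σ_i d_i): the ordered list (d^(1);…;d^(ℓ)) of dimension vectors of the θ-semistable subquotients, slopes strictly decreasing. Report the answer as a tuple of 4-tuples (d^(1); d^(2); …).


Barcode: M ≅ I[1,3]^2, I[2,3], I[4,4]^3. HN layers by μ_θ (4 steps, strictly decreasing):
  μ^(1)=4; μ^(2)=0; μ^(3)=-2; μ^(4)=-3

((0, 0, 3, 0); (0, 0, 0, 3); (0, 3, 0, 0); (2, 0, 0, 0))


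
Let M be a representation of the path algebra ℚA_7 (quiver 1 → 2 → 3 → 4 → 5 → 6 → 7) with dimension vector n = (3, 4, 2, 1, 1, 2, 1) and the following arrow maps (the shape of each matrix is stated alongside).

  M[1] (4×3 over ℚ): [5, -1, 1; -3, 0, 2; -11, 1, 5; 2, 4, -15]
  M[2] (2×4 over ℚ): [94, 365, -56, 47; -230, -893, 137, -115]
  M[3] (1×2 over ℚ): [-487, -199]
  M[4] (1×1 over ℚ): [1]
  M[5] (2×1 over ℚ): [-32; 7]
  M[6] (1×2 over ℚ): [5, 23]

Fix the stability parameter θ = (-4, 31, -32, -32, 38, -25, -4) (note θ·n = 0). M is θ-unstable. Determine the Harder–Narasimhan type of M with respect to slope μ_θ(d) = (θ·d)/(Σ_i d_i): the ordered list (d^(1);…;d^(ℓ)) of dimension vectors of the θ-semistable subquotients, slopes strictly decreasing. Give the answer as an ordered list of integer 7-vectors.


Barcode: M ≅ I[1,2], I[1,3], I[1,7], I[2,2], I[6,6]. HN layers by μ_θ (6 steps, strictly decreasing):
  μ^(1)=31; μ^(2)=3; μ^(3)=-1/2; μ^(4)=-4; μ^(5)=-37/4; μ^(6)=-25

((0, 2, 0, 0, 0, 0, 0); (0, 0, 0, 0, 1, 1, 1); (0, 1, 1, 0, 0, 0, 0); (2, 0, 0, 0, 0, 0, 0); (1, 1, 1, 1, 0, 0, 0); (0, 0, 0, 0, 0, 1, 0))


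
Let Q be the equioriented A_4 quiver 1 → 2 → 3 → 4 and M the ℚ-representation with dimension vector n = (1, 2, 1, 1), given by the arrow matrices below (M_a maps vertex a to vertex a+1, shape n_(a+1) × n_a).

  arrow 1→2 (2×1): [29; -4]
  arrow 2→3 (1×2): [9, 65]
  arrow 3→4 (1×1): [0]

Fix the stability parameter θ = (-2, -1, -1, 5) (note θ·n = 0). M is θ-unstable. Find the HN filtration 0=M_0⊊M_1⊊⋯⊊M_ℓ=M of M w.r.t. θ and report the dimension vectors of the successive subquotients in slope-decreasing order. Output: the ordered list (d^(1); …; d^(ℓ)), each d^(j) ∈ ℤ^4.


Via rank(M_{q-1}∘⋯∘M_p): M ≅ I[1,3], I[2,2], I[4,4].
μ_θ-semistable layers: μ^(1)=5; μ^(2)=-1; μ^(3)=-2

((0, 0, 0, 1); (0, 2, 1, 0); (1, 0, 0, 0))


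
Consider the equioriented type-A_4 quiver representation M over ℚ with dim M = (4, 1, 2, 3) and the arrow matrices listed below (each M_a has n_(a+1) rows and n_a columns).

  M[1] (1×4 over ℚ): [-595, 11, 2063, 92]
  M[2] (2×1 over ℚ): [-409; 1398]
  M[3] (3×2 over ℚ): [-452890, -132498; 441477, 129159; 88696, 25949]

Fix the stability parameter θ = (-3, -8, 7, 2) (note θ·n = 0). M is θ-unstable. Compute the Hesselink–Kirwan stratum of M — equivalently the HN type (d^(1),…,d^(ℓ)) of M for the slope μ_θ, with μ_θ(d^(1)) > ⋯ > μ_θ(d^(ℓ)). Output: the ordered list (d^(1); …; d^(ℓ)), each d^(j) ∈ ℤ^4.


Barcode: M ≅ I[1,1]^3, I[1,4], I[3,4], I[4,4]. HN layers by μ_θ (4 steps, strictly decreasing):
  μ^(1)=9/2; μ^(2)=2; μ^(3)=-3; μ^(4)=-11/2

((0, 0, 2, 2); (0, 0, 0, 1); (3, 0, 0, 0); (1, 1, 0, 0))


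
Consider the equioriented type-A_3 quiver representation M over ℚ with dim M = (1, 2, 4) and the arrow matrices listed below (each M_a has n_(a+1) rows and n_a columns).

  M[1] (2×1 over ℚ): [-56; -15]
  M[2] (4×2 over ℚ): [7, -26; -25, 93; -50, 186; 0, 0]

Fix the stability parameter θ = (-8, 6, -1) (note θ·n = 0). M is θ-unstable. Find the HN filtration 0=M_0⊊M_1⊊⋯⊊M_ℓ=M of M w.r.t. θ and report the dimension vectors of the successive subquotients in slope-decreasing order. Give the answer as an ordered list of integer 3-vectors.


Interval decomposition of M: I[1,3], I[2,3], I[3,3]^2.
HN type (ℓ=3): μ^(1)=5/2; μ^(2)=-1; μ^(3)=-8

((0, 2, 2); (0, 0, 2); (1, 0, 0))


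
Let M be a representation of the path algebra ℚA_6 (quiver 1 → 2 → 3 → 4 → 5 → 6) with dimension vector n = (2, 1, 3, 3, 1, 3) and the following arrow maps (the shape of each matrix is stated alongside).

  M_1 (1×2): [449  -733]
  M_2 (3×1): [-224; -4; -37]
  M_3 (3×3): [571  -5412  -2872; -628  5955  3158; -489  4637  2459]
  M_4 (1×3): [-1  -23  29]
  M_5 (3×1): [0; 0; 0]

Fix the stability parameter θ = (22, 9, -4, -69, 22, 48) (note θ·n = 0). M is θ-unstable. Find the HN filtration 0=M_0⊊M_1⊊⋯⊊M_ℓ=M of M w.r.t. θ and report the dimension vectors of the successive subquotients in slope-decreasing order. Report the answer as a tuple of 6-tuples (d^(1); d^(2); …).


Via rank(M_{q-1}∘⋯∘M_p): M ≅ I[1,1], I[1,5], I[3,4]^2, I[6,6]^3.
μ_θ-semistable layers: μ^(1)=48; μ^(2)=22; μ^(3)=-21/2; μ^(4)=-73/2

((0, 0, 0, 0, 0, 3); (1, 0, 0, 0, 1, 0); (1, 1, 1, 1, 0, 0); (0, 0, 2, 2, 0, 0))


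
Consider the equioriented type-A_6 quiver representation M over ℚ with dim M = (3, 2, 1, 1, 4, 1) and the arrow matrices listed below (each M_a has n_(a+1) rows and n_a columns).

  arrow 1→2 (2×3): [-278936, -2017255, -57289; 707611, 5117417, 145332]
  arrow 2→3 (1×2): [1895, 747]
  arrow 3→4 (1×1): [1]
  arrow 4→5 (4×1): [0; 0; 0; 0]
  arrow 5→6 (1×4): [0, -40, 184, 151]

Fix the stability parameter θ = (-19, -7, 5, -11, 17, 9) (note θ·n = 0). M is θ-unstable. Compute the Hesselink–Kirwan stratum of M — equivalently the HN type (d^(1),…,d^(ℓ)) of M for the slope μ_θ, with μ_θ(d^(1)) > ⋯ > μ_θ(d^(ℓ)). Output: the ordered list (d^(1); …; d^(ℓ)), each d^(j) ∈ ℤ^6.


Barcode: M ≅ I[1,1], I[1,2], I[1,4], I[5,5]^3, I[5,6]. HN layers by μ_θ (5 steps, strictly decreasing):
  μ^(1)=17; μ^(2)=13; μ^(3)=-3; μ^(4)=-7; μ^(5)=-19

((0, 0, 0, 0, 3, 0); (0, 0, 0, 0, 1, 1); (0, 0, 1, 1, 0, 0); (0, 2, 0, 0, 0, 0); (3, 0, 0, 0, 0, 0))


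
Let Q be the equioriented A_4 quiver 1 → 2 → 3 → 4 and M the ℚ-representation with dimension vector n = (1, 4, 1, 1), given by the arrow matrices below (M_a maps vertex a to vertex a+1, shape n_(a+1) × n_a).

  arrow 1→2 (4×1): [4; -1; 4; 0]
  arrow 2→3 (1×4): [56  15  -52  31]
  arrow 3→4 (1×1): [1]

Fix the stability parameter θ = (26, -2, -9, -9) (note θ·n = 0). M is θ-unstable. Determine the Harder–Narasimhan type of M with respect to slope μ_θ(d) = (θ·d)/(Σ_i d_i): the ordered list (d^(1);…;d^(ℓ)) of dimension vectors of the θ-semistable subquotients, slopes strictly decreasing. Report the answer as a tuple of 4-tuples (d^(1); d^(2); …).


Via rank(M_{q-1}∘⋯∘M_p): M ≅ I[1,4], I[2,2]^3.
μ_θ-semistable layers: μ^(1)=3/2; μ^(2)=-2

((1, 1, 1, 1); (0, 3, 0, 0))


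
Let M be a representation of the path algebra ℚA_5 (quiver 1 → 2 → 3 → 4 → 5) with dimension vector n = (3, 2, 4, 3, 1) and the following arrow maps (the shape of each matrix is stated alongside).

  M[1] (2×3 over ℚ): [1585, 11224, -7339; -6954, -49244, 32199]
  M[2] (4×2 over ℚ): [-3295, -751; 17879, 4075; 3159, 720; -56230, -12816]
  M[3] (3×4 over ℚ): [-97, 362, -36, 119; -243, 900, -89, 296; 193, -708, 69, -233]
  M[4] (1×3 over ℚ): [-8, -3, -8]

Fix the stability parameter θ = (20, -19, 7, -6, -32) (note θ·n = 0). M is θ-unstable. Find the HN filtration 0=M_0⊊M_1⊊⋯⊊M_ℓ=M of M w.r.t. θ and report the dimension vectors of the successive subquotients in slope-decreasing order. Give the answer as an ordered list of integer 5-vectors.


Interval decomposition of M: I[1,1], I[1,4], I[1,5], I[3,3], I[3,4].
HN type (ℓ=4): μ^(1)=20; μ^(2)=7; μ^(3)=1/2; μ^(4)=-6

((1, 0, 0, 0, 0); (0, 0, 1, 0, 0); (1, 1, 2, 2, 0); (1, 1, 1, 1, 1))


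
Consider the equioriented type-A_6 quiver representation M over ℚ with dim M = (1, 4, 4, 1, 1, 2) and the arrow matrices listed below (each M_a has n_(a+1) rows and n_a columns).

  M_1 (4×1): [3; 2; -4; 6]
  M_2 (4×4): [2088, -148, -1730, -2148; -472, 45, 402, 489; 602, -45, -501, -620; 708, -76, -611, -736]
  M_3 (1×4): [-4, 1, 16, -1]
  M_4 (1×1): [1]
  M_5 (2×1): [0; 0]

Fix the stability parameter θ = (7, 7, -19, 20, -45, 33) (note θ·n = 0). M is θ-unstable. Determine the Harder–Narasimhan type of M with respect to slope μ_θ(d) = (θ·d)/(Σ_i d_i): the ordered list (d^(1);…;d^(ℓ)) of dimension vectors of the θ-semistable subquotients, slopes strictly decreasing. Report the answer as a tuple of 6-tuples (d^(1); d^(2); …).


Via rank(M_{q-1}∘⋯∘M_p): M ≅ I[1,2], I[2,3]^2, I[2,5], I[3,3], I[6,6]^2.
μ_θ-semistable layers: μ^(1)=33; μ^(2)=7; μ^(3)=-6; μ^(4)=-37/4; μ^(5)=-19

((0, 0, 0, 0, 0, 2); (1, 1, 0, 0, 0, 0); (0, 2, 2, 0, 0, 0); (0, 1, 1, 1, 1, 0); (0, 0, 1, 0, 0, 0))


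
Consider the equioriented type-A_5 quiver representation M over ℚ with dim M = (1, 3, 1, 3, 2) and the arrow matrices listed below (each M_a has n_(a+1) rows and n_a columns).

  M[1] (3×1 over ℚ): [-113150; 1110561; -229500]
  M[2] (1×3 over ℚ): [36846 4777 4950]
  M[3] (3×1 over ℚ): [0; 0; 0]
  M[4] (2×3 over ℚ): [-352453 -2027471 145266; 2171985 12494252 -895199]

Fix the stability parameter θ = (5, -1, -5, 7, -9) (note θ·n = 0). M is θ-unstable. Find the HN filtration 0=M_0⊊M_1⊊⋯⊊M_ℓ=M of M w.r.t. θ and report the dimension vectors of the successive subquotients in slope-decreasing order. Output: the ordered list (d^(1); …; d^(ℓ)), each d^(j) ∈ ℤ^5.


Via rank(M_{q-1}∘⋯∘M_p): M ≅ I[1,3], I[2,2]^2, I[4,4], I[4,5]^2.
μ_θ-semistable layers: μ^(1)=7; μ^(2)=-1/3; μ^(3)=-1

((0, 0, 0, 1, 0); (1, 1, 1, 0, 0); (0, 2, 0, 2, 2))


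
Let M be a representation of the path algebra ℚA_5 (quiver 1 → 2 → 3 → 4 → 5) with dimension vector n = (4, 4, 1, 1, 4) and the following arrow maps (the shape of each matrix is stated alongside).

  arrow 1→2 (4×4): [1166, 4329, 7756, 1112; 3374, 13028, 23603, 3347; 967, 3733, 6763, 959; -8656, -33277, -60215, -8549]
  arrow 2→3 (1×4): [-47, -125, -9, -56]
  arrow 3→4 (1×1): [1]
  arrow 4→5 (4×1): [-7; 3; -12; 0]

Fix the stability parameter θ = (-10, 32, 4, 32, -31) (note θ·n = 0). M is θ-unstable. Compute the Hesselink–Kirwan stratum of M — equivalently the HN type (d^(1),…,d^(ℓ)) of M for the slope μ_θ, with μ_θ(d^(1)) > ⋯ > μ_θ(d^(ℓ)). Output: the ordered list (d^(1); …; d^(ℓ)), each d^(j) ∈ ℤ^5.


Via rank(M_{q-1}∘⋯∘M_p): M ≅ I[1,2]^3, I[1,5], I[5,5]^3.
μ_θ-semistable layers: μ^(1)=32; μ^(2)=37/4; μ^(3)=-10; μ^(4)=-31

((0, 3, 0, 0, 0); (0, 1, 1, 1, 1); (4, 0, 0, 0, 0); (0, 0, 0, 0, 3))


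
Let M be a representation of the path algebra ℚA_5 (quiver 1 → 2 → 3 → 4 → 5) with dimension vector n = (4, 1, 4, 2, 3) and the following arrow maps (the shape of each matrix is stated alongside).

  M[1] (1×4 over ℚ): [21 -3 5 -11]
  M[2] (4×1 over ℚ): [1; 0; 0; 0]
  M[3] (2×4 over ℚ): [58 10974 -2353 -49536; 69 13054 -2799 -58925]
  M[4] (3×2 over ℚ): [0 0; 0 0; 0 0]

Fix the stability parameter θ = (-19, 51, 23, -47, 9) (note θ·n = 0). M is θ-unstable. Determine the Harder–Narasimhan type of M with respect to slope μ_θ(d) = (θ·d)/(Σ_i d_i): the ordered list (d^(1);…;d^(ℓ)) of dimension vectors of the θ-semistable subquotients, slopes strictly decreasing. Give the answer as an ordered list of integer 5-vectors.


Barcode: M ≅ I[1,1]^3, I[1,4], I[3,3]^2, I[3,4], I[5,5]^3. HN layers by μ_θ (4 steps, strictly decreasing):
  μ^(1)=23; μ^(2)=9; μ^(3)=-12; μ^(4)=-19

((0, 0, 2, 0, 0); (0, 1, 1, 1, 3); (0, 0, 1, 1, 0); (4, 0, 0, 0, 0))


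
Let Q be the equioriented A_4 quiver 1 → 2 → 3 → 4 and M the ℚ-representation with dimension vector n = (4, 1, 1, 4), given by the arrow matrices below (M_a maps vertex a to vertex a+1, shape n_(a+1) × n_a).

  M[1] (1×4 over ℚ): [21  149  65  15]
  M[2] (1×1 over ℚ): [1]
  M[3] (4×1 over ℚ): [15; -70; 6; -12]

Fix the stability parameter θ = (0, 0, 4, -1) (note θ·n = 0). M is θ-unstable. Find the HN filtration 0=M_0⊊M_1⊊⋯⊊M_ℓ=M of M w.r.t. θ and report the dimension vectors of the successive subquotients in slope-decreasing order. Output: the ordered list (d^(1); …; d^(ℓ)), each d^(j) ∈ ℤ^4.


Barcode: M ≅ I[1,1]^3, I[1,4], I[4,4]^3. HN layers by μ_θ (3 steps, strictly decreasing):
  μ^(1)=3/2; μ^(2)=0; μ^(3)=-1

((0, 0, 1, 1); (4, 1, 0, 0); (0, 0, 0, 3))


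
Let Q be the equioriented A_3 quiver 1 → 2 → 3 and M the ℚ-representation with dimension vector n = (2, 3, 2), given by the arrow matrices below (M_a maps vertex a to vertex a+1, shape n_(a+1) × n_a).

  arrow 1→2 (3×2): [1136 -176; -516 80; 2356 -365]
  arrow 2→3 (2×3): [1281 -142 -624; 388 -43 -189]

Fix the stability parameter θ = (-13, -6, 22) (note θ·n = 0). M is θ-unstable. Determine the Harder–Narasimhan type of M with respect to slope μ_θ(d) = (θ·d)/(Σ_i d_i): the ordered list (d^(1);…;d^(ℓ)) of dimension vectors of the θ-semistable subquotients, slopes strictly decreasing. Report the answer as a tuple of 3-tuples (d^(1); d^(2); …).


Via rank(M_{q-1}∘⋯∘M_p): M ≅ I[1,3]^2, I[2,2].
μ_θ-semistable layers: μ^(1)=22; μ^(2)=-6; μ^(3)=-13

((0, 0, 2); (0, 3, 0); (2, 0, 0))


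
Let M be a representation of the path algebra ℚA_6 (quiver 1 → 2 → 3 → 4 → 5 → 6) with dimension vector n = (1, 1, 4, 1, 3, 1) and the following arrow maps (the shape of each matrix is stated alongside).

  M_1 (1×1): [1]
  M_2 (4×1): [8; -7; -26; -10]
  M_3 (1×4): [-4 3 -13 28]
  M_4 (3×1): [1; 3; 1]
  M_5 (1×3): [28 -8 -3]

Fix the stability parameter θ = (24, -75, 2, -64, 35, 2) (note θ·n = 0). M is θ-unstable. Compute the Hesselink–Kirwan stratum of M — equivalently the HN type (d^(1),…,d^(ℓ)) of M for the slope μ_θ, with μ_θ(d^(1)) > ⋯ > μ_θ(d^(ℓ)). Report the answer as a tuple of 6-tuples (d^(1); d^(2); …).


Barcode: M ≅ I[1,6], I[3,3]^3, I[5,5]^2. HN layers by μ_θ (4 steps, strictly decreasing):
  μ^(1)=35; μ^(2)=37/2; μ^(3)=2; μ^(4)=-113/4

((0, 0, 0, 0, 2, 0); (0, 0, 0, 0, 1, 1); (0, 0, 3, 0, 0, 0); (1, 1, 1, 1, 0, 0))
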